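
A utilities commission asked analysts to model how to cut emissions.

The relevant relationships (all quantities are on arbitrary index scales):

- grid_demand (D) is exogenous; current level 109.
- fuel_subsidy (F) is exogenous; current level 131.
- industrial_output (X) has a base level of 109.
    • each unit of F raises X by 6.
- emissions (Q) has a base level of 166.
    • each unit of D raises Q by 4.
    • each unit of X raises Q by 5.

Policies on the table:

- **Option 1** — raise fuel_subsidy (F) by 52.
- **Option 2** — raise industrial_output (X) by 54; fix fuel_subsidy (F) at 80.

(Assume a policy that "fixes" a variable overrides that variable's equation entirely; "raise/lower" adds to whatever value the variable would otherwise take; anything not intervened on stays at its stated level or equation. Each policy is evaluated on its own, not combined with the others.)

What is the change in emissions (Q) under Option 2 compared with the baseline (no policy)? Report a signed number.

-1260

Baseline:
  D = 109
  F = 131
  X = 109 + 6·131 = 895
  Q = 166 + 4·109 + 5·895 = 5077
Option 2 (X + 54, F := 80):
  D = 109
  F = 80
  X = 109 + 6·80 (+54 from intervention) = 643
  Q = 166 + 4·109 + 5·643 = 3817
Change in Q: 3817 − 5077 = -1260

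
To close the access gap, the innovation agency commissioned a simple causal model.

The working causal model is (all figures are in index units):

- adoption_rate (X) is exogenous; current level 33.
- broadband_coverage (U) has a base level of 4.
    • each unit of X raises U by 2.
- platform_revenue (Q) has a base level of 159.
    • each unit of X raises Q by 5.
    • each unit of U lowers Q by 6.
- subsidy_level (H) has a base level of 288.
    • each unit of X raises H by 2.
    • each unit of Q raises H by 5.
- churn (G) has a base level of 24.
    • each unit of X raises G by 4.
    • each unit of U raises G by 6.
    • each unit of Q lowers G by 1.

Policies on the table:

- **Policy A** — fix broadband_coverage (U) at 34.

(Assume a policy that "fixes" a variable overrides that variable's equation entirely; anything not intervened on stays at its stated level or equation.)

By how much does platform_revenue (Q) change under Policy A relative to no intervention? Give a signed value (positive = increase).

216

Baseline:
  X = 33
  U = 4 + 2·33 = 70
  Q = 159 + 5·33 − 6·70 = -96
Policy A (U := 34):
  X = 33
  U = 34
  Q = 159 + 5·33 − 6·34 = 120
Change in Q: 120 − (-96) = 216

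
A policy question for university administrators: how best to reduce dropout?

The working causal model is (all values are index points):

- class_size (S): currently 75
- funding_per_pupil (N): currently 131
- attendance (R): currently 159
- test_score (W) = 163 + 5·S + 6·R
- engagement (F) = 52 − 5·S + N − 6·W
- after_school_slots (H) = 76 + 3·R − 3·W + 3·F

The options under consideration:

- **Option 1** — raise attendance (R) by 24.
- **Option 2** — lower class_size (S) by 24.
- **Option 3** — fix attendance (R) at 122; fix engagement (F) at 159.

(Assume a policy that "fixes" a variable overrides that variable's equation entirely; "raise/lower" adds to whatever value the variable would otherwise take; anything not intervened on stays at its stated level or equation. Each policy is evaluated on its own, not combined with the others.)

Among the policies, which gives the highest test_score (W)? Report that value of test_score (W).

Option 1 (R + 24):
  S = 75
  R = 159 + 24 = 183
  W = 163 + 5·75 + 6·183 = 1636
Option 2 (S − 24):
  S = 75 − 24 = 51
  R = 159
  W = 163 + 5·51 + 6·159 = 1372
Option 3 (R := 122, F := 159):
  S = 75
  R = 122
  W = 163 + 5·75 + 6·122 = 1270
Comparing — Option 1: W=1636, Option 2: W=1372, Option 3: W=1270. Highest is 1636 (Option 1).

1636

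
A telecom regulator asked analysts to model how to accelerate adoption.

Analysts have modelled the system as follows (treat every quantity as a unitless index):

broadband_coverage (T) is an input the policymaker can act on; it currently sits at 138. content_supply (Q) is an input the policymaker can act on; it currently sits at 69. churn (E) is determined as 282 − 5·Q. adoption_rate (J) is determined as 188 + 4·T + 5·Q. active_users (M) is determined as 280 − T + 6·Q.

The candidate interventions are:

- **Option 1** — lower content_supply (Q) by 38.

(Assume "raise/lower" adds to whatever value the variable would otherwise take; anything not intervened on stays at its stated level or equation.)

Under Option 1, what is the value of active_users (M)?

328

Option 1 (Q − 38):
  T = 138
  Q = 69 − 38 = 31
  M = 280 − 138 + 6·31 = 328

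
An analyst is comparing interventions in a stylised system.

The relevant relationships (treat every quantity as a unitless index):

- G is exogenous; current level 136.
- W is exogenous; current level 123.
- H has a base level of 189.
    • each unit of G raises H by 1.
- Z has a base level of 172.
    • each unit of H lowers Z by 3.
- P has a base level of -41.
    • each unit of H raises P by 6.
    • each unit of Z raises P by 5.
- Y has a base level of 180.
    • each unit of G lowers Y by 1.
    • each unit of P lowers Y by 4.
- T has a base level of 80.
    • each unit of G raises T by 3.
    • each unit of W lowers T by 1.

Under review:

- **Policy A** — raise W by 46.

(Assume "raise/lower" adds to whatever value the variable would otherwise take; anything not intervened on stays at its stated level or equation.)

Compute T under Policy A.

319

Policy A (W + 46):
  G = 136
  W = 123 + 46 = 169
  T = 80 + 3·136 − 169 = 319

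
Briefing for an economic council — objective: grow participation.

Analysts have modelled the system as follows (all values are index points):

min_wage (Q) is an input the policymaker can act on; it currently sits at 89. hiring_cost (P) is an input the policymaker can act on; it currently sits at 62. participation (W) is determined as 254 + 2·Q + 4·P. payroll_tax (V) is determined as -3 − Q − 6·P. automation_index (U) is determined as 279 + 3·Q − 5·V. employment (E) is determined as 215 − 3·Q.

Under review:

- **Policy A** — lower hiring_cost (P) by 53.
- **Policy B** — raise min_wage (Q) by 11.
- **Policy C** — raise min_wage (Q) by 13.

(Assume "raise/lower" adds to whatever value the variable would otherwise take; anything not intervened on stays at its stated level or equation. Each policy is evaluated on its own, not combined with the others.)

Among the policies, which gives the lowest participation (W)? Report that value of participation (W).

Policy A (P − 53):
  Q = 89
  P = 62 − 53 = 9
  W = 254 + 2·89 + 4·9 = 468
Policy B (Q + 11):
  Q = 89 + 11 = 100
  P = 62
  W = 254 + 2·100 + 4·62 = 702
Policy C (Q + 13):
  Q = 89 + 13 = 102
  P = 62
  W = 254 + 2·102 + 4·62 = 706
Comparing — Policy A: W=468, Policy B: W=702, Policy C: W=706. Lowest is 468 (Policy A).

468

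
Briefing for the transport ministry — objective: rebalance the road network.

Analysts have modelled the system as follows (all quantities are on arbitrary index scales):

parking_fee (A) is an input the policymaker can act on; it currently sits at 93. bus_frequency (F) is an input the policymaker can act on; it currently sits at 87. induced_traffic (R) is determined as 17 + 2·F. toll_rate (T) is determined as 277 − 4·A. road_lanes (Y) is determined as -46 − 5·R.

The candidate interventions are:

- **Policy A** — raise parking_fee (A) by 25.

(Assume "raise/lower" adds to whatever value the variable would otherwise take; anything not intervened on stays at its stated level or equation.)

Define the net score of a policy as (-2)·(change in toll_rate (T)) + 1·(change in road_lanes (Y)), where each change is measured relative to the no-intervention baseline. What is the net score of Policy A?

200

Baseline:
  A = 93
  F = 87
  R = 17 + 2·87 = 191
  T = 277 − 4·93 = -95
  Y = -46 − 5·191 = -1001
Policy A (A + 25):
  A = 93 + 25 = 118
  F = 87
  R = 17 + 2·87 = 191
  T = 277 − 4·118 = -195
  Y = -46 − 5·191 = -1001
ΔT = -195 − (-95) = -100; ΔY = -1001 − (-1001) = 0
Score = (-2)·(-100) + 1·0 = 200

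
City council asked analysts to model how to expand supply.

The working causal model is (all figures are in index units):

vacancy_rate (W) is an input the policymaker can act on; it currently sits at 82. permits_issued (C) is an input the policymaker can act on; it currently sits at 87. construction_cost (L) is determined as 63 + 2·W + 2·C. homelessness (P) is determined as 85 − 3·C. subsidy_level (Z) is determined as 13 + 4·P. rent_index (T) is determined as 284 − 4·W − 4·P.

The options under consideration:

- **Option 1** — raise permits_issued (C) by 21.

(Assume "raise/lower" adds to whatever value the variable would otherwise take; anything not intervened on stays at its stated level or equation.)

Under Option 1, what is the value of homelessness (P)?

Option 1 (C + 21):
  C = 87 + 21 = 108
  P = 85 − 3·108 = -239

-239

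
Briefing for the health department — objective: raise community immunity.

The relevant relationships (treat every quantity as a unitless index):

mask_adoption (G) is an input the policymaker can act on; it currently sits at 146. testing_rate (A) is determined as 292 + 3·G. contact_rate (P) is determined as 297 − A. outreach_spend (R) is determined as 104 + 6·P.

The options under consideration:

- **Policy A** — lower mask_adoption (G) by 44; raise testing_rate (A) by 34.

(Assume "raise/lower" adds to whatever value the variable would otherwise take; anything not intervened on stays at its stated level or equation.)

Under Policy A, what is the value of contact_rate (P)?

-335

Policy A (G − 44, A + 34):
  G = 146 − 44 = 102
  A = 292 + 3·102 (+34 from intervention) = 632
  P = 297 − 632 = -335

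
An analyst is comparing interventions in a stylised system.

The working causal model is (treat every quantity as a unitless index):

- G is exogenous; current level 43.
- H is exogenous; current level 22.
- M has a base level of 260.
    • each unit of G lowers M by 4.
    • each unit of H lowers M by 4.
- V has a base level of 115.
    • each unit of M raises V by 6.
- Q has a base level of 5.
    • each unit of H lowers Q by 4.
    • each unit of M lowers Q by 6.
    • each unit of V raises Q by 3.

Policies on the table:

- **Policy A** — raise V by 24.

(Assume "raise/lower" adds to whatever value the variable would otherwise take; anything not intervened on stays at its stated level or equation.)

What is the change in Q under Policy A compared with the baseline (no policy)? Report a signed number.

Baseline:
  G = 43
  H = 22
  M = 260 − 4·43 − 4·22 = 0
  V = 115 + 6·0 = 115
  Q = 5 − 4·22 − 6·0 + 3·115 = 262
Policy A (V + 24):
  G = 43
  H = 22
  M = 260 − 4·43 − 4·22 = 0
  V = 115 + 6·0 (+24 from intervention) = 139
  Q = 5 − 4·22 − 6·0 + 3·139 = 334
Change in Q: 334 − 262 = 72

72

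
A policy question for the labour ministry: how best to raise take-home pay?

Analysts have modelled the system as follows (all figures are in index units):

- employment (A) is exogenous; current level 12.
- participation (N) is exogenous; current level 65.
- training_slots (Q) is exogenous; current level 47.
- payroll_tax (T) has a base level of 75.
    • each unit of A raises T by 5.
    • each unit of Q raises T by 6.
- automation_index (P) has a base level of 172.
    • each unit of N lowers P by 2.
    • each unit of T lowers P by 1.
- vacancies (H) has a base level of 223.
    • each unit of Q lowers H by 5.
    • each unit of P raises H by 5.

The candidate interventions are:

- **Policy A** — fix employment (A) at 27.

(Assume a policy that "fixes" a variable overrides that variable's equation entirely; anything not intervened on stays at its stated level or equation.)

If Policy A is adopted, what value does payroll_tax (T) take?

492

Policy A (A := 27):
  A = 27
  Q = 47
  T = 75 + 5·27 + 6·47 = 492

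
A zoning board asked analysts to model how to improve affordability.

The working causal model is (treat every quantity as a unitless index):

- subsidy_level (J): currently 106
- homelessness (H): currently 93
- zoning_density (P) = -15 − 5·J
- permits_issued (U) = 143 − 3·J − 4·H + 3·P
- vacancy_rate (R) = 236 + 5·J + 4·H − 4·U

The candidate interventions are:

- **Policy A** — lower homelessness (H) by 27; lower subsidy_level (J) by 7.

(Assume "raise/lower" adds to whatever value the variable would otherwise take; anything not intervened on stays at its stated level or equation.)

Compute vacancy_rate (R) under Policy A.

Policy A (H − 27, J − 7):
  J = 106 − 7 = 99
  H = 93 − 27 = 66
  P = -15 − 5·99 = -510
  U = 143 − 3·99 − 4·66 + 3·(-510) = -1948
  R = 236 + 5·99 + 4·66 − 4·(-1948) = 8787

8787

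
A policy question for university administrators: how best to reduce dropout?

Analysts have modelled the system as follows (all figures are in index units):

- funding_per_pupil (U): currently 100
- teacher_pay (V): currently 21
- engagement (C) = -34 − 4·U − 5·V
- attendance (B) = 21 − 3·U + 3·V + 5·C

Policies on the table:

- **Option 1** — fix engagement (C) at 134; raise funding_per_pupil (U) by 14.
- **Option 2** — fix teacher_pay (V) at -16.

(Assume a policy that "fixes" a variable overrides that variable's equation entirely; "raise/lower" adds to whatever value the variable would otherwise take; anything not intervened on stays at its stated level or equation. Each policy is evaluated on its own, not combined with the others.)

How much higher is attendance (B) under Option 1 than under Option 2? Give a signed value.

2509

Option 1 (C := 134, U + 14):
  U = 100 + 14 = 114
  V = 21
  C = 134
  B = 21 − 3·114 + 3·21 + 5·134 = 412
Option 2 (V := -16):
  U = 100
  V = -16
  C = -34 − 4·100 − 5·(-16) = -354
  B = 21 − 3·100 + 3·(-16) + 5·(-354) = -2097
B: 412 − (-2097) = 2509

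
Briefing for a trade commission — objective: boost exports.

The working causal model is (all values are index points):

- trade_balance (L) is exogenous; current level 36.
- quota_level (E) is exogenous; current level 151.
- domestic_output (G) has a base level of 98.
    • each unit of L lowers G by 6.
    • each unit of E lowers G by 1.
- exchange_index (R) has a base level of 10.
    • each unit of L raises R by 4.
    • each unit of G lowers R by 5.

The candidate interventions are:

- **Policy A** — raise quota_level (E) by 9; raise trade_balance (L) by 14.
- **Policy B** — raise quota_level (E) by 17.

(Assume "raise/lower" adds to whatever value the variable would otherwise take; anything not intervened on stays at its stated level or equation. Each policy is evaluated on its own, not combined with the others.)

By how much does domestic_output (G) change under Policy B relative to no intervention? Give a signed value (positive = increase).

-17

Baseline:
  L = 36
  E = 151
  G = 98 − 6·36 − 151 = -269
Policy B (E + 17):
  L = 36
  E = 151 + 17 = 168
  G = 98 − 6·36 − 168 = -286
Change in G: -286 − (-269) = -17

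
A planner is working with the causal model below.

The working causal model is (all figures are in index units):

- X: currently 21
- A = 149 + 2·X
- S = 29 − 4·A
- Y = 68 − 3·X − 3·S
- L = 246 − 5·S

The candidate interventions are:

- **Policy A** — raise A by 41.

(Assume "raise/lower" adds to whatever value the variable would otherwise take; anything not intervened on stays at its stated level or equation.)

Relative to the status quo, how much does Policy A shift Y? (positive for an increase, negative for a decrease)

Baseline:
  X = 21
  A = 149 + 2·21 = 191
  S = 29 − 4·191 = -735
  Y = 68 − 3·21 − 3·(-735) = 2210
Policy A (A + 41):
  X = 21
  A = 149 + 2·21 (+41 from intervention) = 232
  S = 29 − 4·232 = -899
  Y = 68 − 3·21 − 3·(-899) = 2702
Change in Y: 2702 − 2210 = 492

492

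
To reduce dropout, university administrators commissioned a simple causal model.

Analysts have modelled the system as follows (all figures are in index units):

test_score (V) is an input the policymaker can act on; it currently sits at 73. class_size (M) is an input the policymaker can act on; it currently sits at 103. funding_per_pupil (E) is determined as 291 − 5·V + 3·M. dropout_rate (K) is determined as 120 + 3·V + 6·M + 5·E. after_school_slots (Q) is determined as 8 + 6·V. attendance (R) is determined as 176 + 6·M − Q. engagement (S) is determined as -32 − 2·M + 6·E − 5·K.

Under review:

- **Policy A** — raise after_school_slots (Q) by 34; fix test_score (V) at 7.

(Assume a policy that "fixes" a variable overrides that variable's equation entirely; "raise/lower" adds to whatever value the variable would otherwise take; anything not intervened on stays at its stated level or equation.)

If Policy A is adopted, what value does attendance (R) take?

710

Policy A (Q + 34, V := 7):
  V = 7
  M = 103
  Q = 8 + 6·7 (+34 from intervention) = 84
  R = 176 + 6·103 − 84 = 710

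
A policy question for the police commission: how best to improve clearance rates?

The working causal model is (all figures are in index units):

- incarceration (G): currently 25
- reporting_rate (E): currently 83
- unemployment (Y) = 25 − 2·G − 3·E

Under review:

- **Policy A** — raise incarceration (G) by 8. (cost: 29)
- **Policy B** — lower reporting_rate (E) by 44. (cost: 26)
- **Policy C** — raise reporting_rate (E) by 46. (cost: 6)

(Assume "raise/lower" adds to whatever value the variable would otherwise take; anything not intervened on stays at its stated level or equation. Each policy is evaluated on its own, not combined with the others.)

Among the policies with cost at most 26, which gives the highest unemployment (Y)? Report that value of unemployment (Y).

Policy B (E − 44):
  G = 25
  E = 83 − 44 = 39
  Y = 25 − 2·25 − 3·39 = -142
Policy C (E + 46):
  G = 25
  E = 83 + 46 = 129
  Y = 25 − 2·25 − 3·129 = -412
Comparing — Policy B: Y=-142, Policy C: Y=-412. Highest is -142 (Policy B).

-142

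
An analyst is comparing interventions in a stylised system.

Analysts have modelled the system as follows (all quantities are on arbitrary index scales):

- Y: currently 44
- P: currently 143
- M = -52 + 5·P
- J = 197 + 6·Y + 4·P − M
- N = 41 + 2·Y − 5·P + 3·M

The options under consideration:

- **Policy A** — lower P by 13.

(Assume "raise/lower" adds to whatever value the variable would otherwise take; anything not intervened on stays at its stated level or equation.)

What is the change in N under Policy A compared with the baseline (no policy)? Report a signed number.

Baseline:
  Y = 44
  P = 143
  M = -52 + 5·143 = 663
  N = 41 + 2·44 − 5·143 + 3·663 = 1403
Policy A (P − 13):
  Y = 44
  P = 143 − 13 = 130
  M = -52 + 5·130 = 598
  N = 41 + 2·44 − 5·130 + 3·598 = 1273
Change in N: 1273 − 1403 = -130

-130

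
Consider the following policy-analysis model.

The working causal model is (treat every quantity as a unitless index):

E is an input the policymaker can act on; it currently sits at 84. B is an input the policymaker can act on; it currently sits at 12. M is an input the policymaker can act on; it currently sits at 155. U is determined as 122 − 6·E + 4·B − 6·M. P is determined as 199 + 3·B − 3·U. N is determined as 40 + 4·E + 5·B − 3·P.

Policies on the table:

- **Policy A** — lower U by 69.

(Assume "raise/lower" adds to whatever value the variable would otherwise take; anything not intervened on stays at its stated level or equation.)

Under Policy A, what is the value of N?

-12266

Policy A (U − 69):
  E = 84
  B = 12
  M = 155
  U = 122 − 6·84 + 4·12 − 6·155 (−69 from intervention) = -1333
  P = 199 + 3·12 − 3·(-1333) = 4234
  N = 40 + 4·84 + 5·12 − 3·4234 = -12266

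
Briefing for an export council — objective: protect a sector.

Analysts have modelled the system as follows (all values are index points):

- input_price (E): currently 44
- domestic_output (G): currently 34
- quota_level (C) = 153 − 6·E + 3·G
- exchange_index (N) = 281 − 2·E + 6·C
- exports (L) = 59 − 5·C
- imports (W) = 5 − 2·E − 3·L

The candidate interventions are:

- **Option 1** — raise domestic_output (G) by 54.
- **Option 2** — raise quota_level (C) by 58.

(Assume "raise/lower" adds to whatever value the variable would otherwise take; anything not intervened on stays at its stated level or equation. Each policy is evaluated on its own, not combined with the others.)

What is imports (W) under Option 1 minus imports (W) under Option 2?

1560

Option 1 (G + 54):
  E = 44
  G = 34 + 54 = 88
  C = 153 − 6·44 + 3·88 = 153
  L = 59 − 5·153 = -706
  W = 5 − 2·44 − 3·(-706) = 2035
Option 2 (C + 58):
  E = 44
  G = 34
  C = 153 − 6·44 + 3·34 (+58 from intervention) = 49
  L = 59 − 5·49 = -186
  W = 5 − 2·44 − 3·(-186) = 475
W: 2035 − 475 = 1560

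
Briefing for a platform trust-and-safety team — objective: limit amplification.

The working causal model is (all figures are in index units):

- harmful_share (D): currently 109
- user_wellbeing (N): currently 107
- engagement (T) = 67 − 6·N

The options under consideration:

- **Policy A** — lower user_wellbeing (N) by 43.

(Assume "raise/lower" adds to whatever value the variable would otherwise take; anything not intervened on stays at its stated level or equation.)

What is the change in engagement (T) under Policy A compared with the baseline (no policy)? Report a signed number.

Baseline:
  N = 107
  T = 67 − 6·107 = -575
Policy A (N − 43):
  N = 107 − 43 = 64
  T = 67 − 6·64 = -317
Change in T: -317 − (-575) = 258

258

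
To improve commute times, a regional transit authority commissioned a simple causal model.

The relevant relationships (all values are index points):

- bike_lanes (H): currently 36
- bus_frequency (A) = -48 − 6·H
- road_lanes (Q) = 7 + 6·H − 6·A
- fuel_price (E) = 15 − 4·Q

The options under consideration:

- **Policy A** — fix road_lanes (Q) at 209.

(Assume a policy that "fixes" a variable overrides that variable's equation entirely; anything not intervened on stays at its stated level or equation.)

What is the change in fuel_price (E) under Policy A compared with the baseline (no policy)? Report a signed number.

6392

Baseline:
  H = 36
  A = -48 − 6·36 = -264
  Q = 7 + 6·36 − 6·(-264) = 1807
  E = 15 − 4·1807 = -7213
Policy A (Q := 209):
  H = 36
  A = -48 − 6·36 = -264
  Q = 209
  E = 15 − 4·209 = -821
Change in E: -821 − (-7213) = 6392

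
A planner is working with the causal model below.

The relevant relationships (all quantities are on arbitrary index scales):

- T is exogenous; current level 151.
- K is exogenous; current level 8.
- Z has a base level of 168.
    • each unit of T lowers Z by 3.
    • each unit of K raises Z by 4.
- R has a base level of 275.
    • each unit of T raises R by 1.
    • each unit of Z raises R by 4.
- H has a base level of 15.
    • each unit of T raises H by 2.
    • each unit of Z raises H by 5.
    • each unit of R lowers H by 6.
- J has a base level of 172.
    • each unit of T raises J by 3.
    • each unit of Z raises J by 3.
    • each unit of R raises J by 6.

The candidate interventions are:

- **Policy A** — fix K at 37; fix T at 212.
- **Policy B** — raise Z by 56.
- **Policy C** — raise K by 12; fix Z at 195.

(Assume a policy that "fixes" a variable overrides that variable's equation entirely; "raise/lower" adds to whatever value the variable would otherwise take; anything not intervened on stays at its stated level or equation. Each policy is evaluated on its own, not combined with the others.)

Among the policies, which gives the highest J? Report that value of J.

8446

Policy A (K := 37, T := 212):
  T = 212
  K = 37
  Z = 168 − 3·212 + 4·37 = -320
  R = 275 + 212 + 4·(-320) = -793
  J = 172 + 3·212 + 3·(-320) + 6·(-793) = -4910
Policy B (Z + 56):
  T = 151
  K = 8
  Z = 168 − 3·151 + 4·8 (+56 from intervention) = -197
  R = 275 + 151 + 4·(-197) = -362
  J = 172 + 3·151 + 3·(-197) + 6·(-362) = -2138
Policy C (K + 12, Z := 195):
  T = 151
  K = 8 + 12 = 20
  Z = 195
  R = 275 + 151 + 4·195 = 1206
  J = 172 + 3·151 + 3·195 + 6·1206 = 8446
Comparing — Policy A: J=-4910, Policy B: J=-2138, Policy C: J=8446. Highest is 8446 (Policy C).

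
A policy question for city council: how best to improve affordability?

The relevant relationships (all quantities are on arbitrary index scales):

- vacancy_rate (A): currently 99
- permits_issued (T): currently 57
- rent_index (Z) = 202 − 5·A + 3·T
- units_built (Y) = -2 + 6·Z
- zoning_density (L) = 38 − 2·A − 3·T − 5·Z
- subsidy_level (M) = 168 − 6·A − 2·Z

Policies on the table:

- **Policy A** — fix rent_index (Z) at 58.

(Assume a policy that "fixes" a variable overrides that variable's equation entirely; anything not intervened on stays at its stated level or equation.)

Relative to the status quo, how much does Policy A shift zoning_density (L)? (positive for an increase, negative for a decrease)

Baseline:
  A = 99
  T = 57
  Z = 202 − 5·99 + 3·57 = -122
  L = 38 − 2·99 − 3·57 − 5·(-122) = 279
Policy A (Z := 58):
  A = 99
  T = 57
  Z = 58
  L = 38 − 2·99 − 3·57 − 5·58 = -621
Change in L: -621 − 279 = -900

-900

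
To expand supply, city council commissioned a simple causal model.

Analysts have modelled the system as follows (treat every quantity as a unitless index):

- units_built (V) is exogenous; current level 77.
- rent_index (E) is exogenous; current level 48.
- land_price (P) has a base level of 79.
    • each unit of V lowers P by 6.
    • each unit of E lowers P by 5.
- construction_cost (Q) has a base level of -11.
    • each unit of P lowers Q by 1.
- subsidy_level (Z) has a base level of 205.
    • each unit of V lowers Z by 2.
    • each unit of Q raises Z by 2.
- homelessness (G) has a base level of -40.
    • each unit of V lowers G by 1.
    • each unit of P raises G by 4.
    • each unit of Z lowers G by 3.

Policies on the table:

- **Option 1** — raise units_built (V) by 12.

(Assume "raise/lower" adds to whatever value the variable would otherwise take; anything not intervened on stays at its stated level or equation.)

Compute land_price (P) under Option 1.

-695

Option 1 (V + 12):
  V = 77 + 12 = 89
  E = 48
  P = 79 − 6·89 − 5·48 = -695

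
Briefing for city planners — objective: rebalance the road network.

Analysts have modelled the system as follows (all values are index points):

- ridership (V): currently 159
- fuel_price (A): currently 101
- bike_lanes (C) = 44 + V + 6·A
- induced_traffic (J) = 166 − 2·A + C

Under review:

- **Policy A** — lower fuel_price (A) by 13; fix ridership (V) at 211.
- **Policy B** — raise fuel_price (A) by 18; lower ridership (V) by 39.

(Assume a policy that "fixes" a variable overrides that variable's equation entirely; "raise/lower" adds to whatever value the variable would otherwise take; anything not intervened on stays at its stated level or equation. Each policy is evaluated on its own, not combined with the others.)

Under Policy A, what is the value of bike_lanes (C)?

783

Policy A (A − 13, V := 211):
  V = 211
  A = 101 − 13 = 88
  C = 44 + 211 + 6·88 = 783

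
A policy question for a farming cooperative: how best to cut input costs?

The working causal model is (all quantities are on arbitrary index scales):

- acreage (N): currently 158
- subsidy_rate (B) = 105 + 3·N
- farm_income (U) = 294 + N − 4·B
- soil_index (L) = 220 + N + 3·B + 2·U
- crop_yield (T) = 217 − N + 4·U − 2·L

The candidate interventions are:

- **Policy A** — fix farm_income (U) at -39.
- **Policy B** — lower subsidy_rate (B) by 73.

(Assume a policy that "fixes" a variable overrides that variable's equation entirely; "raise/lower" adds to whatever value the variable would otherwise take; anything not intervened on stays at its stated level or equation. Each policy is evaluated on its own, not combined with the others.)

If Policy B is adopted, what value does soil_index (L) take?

-1248

Policy B (B − 73):
  N = 158
  B = 105 + 3·158 (−73 from intervention) = 506
  U = 294 + 158 − 4·506 = -1572
  L = 220 + 158 + 3·506 + 2·(-1572) = -1248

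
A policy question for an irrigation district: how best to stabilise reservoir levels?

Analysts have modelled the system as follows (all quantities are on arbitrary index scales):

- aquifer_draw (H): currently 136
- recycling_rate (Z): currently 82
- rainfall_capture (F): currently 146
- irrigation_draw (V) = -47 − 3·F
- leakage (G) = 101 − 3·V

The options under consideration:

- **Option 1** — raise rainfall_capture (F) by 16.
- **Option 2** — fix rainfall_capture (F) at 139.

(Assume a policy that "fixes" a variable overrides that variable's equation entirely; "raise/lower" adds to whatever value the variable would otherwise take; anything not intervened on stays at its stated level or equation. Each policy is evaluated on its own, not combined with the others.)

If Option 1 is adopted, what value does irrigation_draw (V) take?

Option 1 (F + 16):
  F = 146 + 16 = 162
  V = -47 − 3·162 = -533

-533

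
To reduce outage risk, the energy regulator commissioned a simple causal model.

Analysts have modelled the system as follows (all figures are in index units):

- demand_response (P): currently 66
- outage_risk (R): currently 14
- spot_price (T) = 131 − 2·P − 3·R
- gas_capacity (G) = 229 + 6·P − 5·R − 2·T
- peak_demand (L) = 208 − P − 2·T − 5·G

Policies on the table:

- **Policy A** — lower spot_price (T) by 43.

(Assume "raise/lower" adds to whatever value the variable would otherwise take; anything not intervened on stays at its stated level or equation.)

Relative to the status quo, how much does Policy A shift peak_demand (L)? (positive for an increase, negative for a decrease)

Baseline:
  P = 66
  R = 14
  T = 131 − 2·66 − 3·14 = -43
  G = 229 + 6·66 − 5·14 − 2·(-43) = 641
  L = 208 − 66 − 2·(-43) − 5·641 = -2977
Policy A (T − 43):
  P = 66
  R = 14
  T = 131 − 2·66 − 3·14 (−43 from intervention) = -86
  G = 229 + 6·66 − 5·14 − 2·(-86) = 727
  L = 208 − 66 − 2·(-86) − 5·727 = -3321
Change in L: -3321 − (-2977) = -344

-344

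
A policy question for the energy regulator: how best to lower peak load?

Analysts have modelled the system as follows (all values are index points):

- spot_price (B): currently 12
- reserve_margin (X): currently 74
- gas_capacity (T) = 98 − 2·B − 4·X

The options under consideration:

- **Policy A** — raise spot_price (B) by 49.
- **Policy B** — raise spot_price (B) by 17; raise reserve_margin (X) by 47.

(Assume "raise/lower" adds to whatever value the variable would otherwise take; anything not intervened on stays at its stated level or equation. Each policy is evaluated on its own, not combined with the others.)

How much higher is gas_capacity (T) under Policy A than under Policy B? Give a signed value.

Policy A (B + 49):
  B = 12 + 49 = 61
  X = 74
  T = 98 − 2·61 − 4·74 = -320
Policy B (B + 17, X + 47):
  B = 12 + 17 = 29
  X = 74 + 47 = 121
  T = 98 − 2·29 − 4·121 = -444
T: -320 − (-444) = 124

124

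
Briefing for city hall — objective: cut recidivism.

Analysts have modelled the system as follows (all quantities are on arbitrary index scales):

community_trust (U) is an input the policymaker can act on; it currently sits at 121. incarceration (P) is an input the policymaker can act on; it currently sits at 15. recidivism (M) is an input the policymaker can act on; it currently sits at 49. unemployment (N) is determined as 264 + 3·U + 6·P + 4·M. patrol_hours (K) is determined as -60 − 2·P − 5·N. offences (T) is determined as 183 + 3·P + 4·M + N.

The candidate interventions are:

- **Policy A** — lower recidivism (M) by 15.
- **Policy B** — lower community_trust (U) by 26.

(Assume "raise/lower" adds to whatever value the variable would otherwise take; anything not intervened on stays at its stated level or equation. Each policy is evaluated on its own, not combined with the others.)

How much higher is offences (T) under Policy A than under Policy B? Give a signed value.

-42

Policy A (M − 15):
  U = 121
  P = 15
  M = 49 − 15 = 34
  N = 264 + 3·121 + 6·15 + 4·34 = 853
  T = 183 + 3·15 + 4·34 + 853 = 1217
Policy B (U − 26):
  U = 121 − 26 = 95
  P = 15
  M = 49
  N = 264 + 3·95 + 6·15 + 4·49 = 835
  T = 183 + 3·15 + 4·49 + 835 = 1259
T: 1217 − 1259 = -42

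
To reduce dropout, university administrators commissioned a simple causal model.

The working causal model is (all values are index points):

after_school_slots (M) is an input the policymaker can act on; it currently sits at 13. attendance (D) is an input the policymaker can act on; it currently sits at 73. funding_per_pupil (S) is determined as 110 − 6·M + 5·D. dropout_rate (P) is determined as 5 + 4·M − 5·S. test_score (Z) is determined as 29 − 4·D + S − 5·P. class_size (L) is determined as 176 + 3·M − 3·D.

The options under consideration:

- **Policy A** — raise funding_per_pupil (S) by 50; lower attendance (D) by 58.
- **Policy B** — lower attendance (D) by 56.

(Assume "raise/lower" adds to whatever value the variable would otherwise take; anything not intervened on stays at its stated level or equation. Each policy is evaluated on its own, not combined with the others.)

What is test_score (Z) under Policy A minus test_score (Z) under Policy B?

Policy A (S + 50, D − 58):
  M = 13
  D = 73 − 58 = 15
  S = 110 − 6·13 + 5·15 (+50 from intervention) = 157
  P = 5 + 4·13 − 5·157 = -728
  Z = 29 − 4·15 + 157 − 5·(-728) = 3766
Policy B (D − 56):
  M = 13
  D = 73 − 56 = 17
  S = 110 − 6·13 + 5·17 = 117
  P = 5 + 4·13 − 5·117 = -528
  Z = 29 − 4·17 + 117 − 5·(-528) = 2718
Z: 3766 − 2718 = 1048

1048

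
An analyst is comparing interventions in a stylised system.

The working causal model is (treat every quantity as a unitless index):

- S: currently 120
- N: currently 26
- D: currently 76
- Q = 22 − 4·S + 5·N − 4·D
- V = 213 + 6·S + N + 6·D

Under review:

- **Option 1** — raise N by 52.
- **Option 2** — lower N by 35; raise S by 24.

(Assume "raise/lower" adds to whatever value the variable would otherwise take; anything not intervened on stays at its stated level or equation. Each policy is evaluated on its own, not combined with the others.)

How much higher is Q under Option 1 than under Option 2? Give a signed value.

531

Option 1 (N + 52):
  S = 120
  N = 26 + 52 = 78
  D = 76
  Q = 22 − 4·120 + 5·78 − 4·76 = -372
Option 2 (N − 35, S + 24):
  S = 120 + 24 = 144
  N = 26 − 35 = -9
  D = 76
  Q = 22 − 4·144 + 5·(-9) − 4·76 = -903
Q: -372 − (-903) = 531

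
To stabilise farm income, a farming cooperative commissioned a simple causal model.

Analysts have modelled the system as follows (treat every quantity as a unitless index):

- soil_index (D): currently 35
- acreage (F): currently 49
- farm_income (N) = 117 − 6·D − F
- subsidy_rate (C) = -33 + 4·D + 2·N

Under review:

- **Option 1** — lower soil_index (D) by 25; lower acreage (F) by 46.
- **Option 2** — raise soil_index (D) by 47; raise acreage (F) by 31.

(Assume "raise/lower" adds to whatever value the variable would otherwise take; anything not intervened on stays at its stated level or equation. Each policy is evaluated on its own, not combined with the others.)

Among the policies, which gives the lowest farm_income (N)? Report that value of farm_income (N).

-455

Option 1 (D − 25, F − 46):
  D = 35 − 25 = 10
  F = 49 − 46 = 3
  N = 117 − 6·10 − 3 = 54
Option 2 (D + 47, F + 31):
  D = 35 + 47 = 82
  F = 49 + 31 = 80
  N = 117 − 6·82 − 80 = -455
Comparing — Option 1: N=54, Option 2: N=-455. Lowest is -455 (Option 2).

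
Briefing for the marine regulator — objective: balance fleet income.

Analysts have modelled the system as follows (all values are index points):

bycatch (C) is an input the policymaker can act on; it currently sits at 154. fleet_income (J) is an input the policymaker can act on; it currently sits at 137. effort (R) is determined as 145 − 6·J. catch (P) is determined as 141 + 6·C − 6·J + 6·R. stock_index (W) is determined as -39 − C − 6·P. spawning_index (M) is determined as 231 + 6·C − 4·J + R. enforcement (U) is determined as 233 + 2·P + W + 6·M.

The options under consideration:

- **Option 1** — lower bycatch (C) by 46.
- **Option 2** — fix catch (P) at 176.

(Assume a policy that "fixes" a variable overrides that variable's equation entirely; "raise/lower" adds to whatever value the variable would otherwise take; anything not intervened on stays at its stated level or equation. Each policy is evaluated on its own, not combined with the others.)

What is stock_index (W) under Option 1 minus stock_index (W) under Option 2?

25672

Option 1 (C − 46):
  C = 154 − 46 = 108
  J = 137
  R = 145 − 6·137 = -677
  P = 141 + 6·108 − 6·137 + 6·(-677) = -4095
  W = -39 − 108 − 6·(-4095) = 24423
Option 2 (P := 176):
  C = 154
  J = 137
  R = 145 − 6·137 = -677
  P = 176
  W = -39 − 154 − 6·176 = -1249
W: 24423 − (-1249) = 25672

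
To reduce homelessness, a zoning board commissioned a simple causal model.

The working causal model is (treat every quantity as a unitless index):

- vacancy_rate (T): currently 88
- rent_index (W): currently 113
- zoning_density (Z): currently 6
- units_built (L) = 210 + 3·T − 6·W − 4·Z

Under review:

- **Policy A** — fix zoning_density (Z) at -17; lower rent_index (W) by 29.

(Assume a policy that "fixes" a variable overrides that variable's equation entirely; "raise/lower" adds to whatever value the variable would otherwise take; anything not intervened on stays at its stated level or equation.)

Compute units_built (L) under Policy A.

38

Policy A (Z := -17, W − 29):
  T = 88
  W = 113 − 29 = 84
  Z = -17
  L = 210 + 3·88 − 6·84 − 4·(-17) = 38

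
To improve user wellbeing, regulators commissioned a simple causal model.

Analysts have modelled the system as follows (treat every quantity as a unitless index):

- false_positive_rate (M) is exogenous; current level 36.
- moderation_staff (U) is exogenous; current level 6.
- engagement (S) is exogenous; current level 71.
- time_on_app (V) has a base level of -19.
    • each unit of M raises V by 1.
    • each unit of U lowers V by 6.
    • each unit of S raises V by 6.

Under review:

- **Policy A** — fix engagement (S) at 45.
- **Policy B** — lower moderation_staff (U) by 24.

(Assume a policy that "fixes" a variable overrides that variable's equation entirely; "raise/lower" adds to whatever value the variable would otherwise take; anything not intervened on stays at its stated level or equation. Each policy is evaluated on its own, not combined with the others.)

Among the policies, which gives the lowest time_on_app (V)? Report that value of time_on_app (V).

251

Policy A (S := 45):
  M = 36
  U = 6
  S = 45
  V = -19 + 36 − 6·6 + 6·45 = 251
Policy B (U − 24):
  M = 36
  U = 6 − 24 = -18
  S = 71
  V = -19 + 36 − 6·(-18) + 6·71 = 551
Comparing — Policy A: V=251, Policy B: V=551. Lowest is 251 (Policy A).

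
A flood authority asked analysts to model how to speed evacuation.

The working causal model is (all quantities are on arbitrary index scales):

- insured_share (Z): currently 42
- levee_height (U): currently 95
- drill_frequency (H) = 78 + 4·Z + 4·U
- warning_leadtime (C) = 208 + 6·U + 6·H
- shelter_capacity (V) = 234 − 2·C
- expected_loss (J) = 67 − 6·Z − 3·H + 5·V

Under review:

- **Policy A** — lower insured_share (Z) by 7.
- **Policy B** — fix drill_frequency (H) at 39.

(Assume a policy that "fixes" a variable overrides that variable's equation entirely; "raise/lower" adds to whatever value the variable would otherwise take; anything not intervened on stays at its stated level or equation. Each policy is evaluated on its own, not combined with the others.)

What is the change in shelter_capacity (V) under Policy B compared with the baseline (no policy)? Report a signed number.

7044

Baseline:
  Z = 42
  U = 95
  H = 78 + 4·42 + 4·95 = 626
  C = 208 + 6·95 + 6·626 = 4534
  V = 234 − 2·4534 = -8834
Policy B (H := 39):
  Z = 42
  U = 95
  H = 39
  C = 208 + 6·95 + 6·39 = 1012
  V = 234 − 2·1012 = -1790
Change in V: -1790 − (-8834) = 7044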